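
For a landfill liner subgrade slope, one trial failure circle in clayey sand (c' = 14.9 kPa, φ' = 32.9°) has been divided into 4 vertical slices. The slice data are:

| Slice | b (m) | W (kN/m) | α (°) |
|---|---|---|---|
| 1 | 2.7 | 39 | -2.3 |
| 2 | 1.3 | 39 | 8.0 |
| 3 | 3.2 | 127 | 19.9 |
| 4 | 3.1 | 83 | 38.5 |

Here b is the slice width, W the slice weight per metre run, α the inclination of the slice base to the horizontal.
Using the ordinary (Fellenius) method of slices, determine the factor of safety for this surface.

FS = 3.43

Ordinary method of slices: FS = Σ[c'·Δl_i + (W_i cosα_i)·tanφ'] / Σ W_i sinα_i, with Δl_i = b_i / cosα_i.
Slice 1: Δl = 2.7/cos(-2.3°) = 2.702 m; N'_1 = 39·cos(-2.3°) = 39.0; c'Δl = 40.26; W sinα = -1.6
Slice 2: Δl = 1.3/cos8.0° = 1.313 m; N'_2 = 39·cos8.0° = 38.6; c'Δl = 19.56; W sinα = 5.4
Slice 3: Δl = 3.2/cos19.9° = 3.403 m; N'_3 = 127·cos19.9° = 119.4; c'Δl = 50.71; W sinα = 43.2
Slice 4: Δl = 3.1/cos38.5° = 3.961 m; N'_4 = 83·cos38.5° = 65.0; c'Δl = 59.02; W sinα = 51.7
Σc'Δl = 169.6 kN/m; ΣN' = 262.0 kN/m; ΣW sinα = 98.8 kN/m
Resisting = 169.6 + 262.0·tan32.9° = 169.6 + 169.5 = 339.0 kN/m
FS = 339.0 / 98.8 = 3.433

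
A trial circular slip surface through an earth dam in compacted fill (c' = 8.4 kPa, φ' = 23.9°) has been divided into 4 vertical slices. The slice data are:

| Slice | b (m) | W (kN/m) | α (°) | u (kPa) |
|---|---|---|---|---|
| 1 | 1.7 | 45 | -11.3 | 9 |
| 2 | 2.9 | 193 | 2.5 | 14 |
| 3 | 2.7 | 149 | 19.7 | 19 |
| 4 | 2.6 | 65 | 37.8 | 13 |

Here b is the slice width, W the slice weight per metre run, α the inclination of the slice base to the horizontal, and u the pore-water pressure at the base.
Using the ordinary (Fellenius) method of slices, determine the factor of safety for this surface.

FS = 2.37

Ordinary method of slices: FS = Σ[c'·Δl_i + (W_i cosα_i − u_i·Δl_i)·tanφ'] / Σ W_i sinα_i, with Δl_i = b_i / cosα_i.
Slice 1: Δl = 1.7/cos(-11.3°) = 1.734 m; N'_1 = 45·cos(-11.3°) − 9·1.734 = 28.5; c'Δl = 14.56; W sinα = -8.8
Slice 2: Δl = 2.9/cos2.5° = 2.903 m; N'_2 = 193·cos2.5° − 14·2.903 = 152.2; c'Δl = 24.38; W sinα = 8.4
Slice 3: Δl = 2.7/cos19.7° = 2.868 m; N'_3 = 149·cos19.7° − 19·2.868 = 85.8; c'Δl = 24.09; W sinα = 50.2
Slice 4: Δl = 2.6/cos37.8° = 3.290 m; N'_4 = 65·cos37.8° − 13·3.290 = 8.6; c'Δl = 27.64; W sinα = 39.8
Σc'Δl = 90.7 kN/m; ΣN' = 275.1 kN/m; ΣW sinα = 89.7 kN/m
Resisting = 90.7 + 275.1·tan23.9° = 90.7 + 121.9 = 212.6 kN/m
FS = 212.6 / 89.7 = 2.371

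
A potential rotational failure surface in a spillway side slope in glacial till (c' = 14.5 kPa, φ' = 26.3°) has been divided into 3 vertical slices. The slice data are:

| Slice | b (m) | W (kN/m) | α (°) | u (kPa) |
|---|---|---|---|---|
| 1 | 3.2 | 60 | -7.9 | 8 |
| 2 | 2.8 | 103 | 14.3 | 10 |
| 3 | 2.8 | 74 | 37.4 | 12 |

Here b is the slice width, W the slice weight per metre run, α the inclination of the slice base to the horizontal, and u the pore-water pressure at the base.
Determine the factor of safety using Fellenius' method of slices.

Ordinary method of slices: FS = Σ[c'·Δl_i + (W_i cosα_i − u_i·Δl_i)·tanφ'] / Σ W_i sinα_i, with Δl_i = b_i / cosα_i.
Slice 1: Δl = 3.2/cos(-7.9°) = 3.231 m; N'_1 = 60·cos(-7.9°) − 8·3.231 = 33.6; c'Δl = 46.84; W sinα = -8.2
Slice 2: Δl = 2.8/cos14.3° = 2.890 m; N'_2 = 103·cos14.3° − 10·2.890 = 70.9; c'Δl = 41.90; W sinα = 25.4
Slice 3: Δl = 2.8/cos37.4° = 3.525 m; N'_3 = 74·cos37.4° − 12·3.525 = 16.5; c'Δl = 51.11; W sinα = 44.9
Σc'Δl = 139.8 kN/m; ΣN' = 121.0 kN/m; ΣW sinα = 62.1 kN/m
Resisting = 139.8 + 121.0·tan26.3° = 139.8 + 59.8 = 199.6 kN/m
FS = 199.6 / 62.1 = 3.213

FS = 3.21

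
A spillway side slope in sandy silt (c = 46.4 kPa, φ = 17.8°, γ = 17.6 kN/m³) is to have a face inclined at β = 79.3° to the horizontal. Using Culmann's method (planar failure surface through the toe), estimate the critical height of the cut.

Culmann's analysis gives the critical failure plane at α_cr = (β + φ)/2 = (79.3 + 17.8)/2 = 48.5°, and the critical height
H_c = (4c/γ) · sinβ cosφ / [1 − cos(β − φ)]
    = (4·46.4/17.6) · sin79.3°·cos17.8° / [1 − cos(61.5°)]
    = 10.545 · 0.9826·0.9521 / [1 − 0.4772]
    = 10.545 · 0.9356 / 0.5228
    = 18.87 m

H_c = 18.87 m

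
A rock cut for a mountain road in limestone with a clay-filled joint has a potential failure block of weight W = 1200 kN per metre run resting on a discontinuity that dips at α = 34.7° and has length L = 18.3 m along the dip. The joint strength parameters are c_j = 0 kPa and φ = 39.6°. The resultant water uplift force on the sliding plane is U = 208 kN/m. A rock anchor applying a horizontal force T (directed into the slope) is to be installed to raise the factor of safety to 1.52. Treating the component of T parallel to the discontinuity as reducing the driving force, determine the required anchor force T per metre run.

Resolving forces along and normal to the sliding plane, with the horizontal anchor force T adding T·sinα to the effective normal force and T·cosα acting up the plane against the driving force:
FS = [c_jL + (W cosα − U + T sinα) tanφ] / [W sinα − T cosα]
Without the anchor: N' = 778.6 kN/m, driving T_d = 683.1 kN/m, resisting R = 0·18.3 + 778.6·tan39.6° = 644.1 kN/m, FS = 0.94.
Setting FS = 1.52 and solving for T:
1.52·(683.1 − T cos34.7°) = 644.1 + T sin34.7°·tan39.6°
T·(sin34.7°·tan39.6° + 1.52·cos34.7°) = 1.52·683.1 − 644.1
T·(0.5693·0.8273 + 1.52·0.8221) = 1038.4 − 644.1 = 394.3
T·1.7206 = 394.3
T = 229.1 kN/m

T = 229 kN/m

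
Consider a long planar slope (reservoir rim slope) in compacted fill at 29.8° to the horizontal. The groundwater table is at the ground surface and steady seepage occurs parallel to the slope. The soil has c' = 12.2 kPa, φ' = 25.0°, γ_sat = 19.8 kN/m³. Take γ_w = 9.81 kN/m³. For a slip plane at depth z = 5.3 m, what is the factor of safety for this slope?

FS = 0.68

With seepage parallel to the slope and the water table at the surface, the effective normal stress on the slip plane uses the buoyant unit weight γ' = γ_sat − γ_w while the driving shear stress uses γ_sat:
FS = [c' + γ' z cos²β tanφ'] / [γ_sat z sinβ cosβ]
γ' = 19.8 − 9.81 = 9.99 kN/m³
Numerator = 12.2 + 9.99·5.3·cos²29.8°·tan25.0° = 12.2 + 9.99·5.3·0.7530·0.4663 = 30.792 kPa
Denominator = 19.8·5.3·sin29.8°·cos29.8° = 19.8·5.3·0.4970·0.8678 = 45.256 kPa
FS = 30.792 / 45.256 = 0.680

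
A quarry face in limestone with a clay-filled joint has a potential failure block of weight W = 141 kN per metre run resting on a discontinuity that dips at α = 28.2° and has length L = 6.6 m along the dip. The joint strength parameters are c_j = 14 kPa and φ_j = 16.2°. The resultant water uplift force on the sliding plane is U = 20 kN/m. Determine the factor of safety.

Resolving the block weight along and normal to the plane and applying the Mohr–Coulomb strength on the joint:
N' = W cosα − U = 141·cos28.2° − 20 = 104.3 kN/m
Driving force T = W sinα = 141·sin28.2° = 66.6 kN/m
Resisting force R = c_j·L + N'·tanφ_j = 14·6.6 + 104.3·tan16.2° = 92.4 + 30.3 = 122.7 kN/m
FS = R / T = 122.7 / 66.6 = 1.841

FS = 1.84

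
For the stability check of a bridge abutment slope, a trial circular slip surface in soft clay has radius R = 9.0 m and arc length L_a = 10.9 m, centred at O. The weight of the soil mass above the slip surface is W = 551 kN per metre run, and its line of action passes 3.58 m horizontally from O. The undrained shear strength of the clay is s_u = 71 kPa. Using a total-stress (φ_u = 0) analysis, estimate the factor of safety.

FS = 3.53

Taking moments about the centre O, the resisting moment is provided by the undrained shear strength acting along the arc:
M_R = s_u·L_a·R = 71·10.90·9.0 = 6965.1 kN·m/m
M_D = W·d = 551·3.58 = 1972.6 kN·m/m
FS = M_R / M_D = 6965.1 / 1972.6 = 3.531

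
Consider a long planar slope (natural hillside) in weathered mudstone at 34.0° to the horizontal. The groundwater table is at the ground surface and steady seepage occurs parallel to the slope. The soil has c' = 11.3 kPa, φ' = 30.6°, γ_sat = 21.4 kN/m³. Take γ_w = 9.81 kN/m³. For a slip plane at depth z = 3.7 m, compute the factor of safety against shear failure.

FS = 0.78

With seepage parallel to the slope and the water table at the surface, the effective normal stress on the slip plane uses the buoyant unit weight γ' = γ_sat − γ_w while the driving shear stress uses γ_sat:
FS = [c' + γ' z cos²β tanφ'] / [γ_sat z sinβ cosβ]
γ' = 21.4 − 9.81 = 11.59 kN/m³
Numerator = 11.3 + 11.59·3.7·cos²34.0°·tan30.6° = 11.3 + 11.59·3.7·0.6873·0.5914 = 28.731 kPa
Denominator = 21.4·3.7·sin34.0°·cos34.0° = 21.4·3.7·0.5592·0.8290 = 36.707 kPa
FS = 28.731 / 36.707 = 0.783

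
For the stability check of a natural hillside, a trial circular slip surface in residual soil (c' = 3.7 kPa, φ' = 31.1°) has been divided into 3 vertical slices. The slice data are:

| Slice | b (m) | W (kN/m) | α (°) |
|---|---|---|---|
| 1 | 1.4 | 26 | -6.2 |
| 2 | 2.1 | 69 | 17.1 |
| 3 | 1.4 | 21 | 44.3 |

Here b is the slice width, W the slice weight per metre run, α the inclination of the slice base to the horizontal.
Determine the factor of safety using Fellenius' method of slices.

Ordinary method of slices: FS = Σ[c'·Δl_i + (W_i cosα_i)·tanφ'] / Σ W_i sinα_i, with Δl_i = b_i / cosα_i.
Slice 1: Δl = 1.4/cos(-6.2°) = 1.408 m; N'_1 = 26·cos(-6.2°) = 25.8; c'Δl = 5.21; W sinα = -2.8
Slice 2: Δl = 2.1/cos17.1° = 2.197 m; N'_2 = 69·cos17.1° = 65.9; c'Δl = 8.13; W sinα = 20.3
Slice 3: Δl = 1.4/cos44.3° = 1.956 m; N'_3 = 21·cos44.3° = 15.0; c'Δl = 7.24; W sinα = 14.7
Σc'Δl = 20.6 kN/m; ΣN' = 106.8 kN/m; ΣW sinα = 32.1 kN/m
Resisting = 20.6 + 106.8·tan31.1° = 20.6 + 64.4 = 85.0 kN/m
FS = 85.0 / 32.1 = 2.645

FS = 2.64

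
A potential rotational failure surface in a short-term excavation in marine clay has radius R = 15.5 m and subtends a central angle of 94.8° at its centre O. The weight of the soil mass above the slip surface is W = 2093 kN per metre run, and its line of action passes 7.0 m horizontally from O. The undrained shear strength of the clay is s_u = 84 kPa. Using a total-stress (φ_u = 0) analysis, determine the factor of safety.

Taking moments about the centre O, the resisting moment is provided by the undrained shear strength acting along the arc:
Arc length L_a = R·θ = 15.5·(94.8°·π/180) = 15.5·1.6546 = 25.65 m
M_R = s_u·L_a·R = 84·25.65·15.5 = 33390.9 kN·m/m
M_D = W·d = 2093·7.0 = 14651.0 kN·m/m
FS = M_R / M_D = 33390.9 / 14651.0 = 2.279

FS = 2.28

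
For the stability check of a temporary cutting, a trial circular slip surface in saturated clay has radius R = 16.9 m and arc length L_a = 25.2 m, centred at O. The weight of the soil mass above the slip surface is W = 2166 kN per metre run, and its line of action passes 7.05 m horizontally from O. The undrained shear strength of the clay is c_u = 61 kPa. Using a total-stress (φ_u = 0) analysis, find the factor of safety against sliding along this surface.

Taking moments about the centre O, the resisting moment is provided by the undrained shear strength acting along the arc:
M_R = c_u·L_a·R = 61·25.20·16.9 = 25978.7 kN·m/m
M_D = W·d = 2166·7.05 = 15270.3 kN·m/m
FS = M_R / M_D = 25978.7 / 15270.3 = 1.701

FS = 1.70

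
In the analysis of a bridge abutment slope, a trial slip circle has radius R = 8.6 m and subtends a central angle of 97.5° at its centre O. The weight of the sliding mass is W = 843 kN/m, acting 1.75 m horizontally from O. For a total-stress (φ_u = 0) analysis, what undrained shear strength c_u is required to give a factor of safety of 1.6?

c_u = 18.8 kPa

FS = c_u·L_a·R / (W·d), so c_u = FS·W·d / (L_a·R).
Arc length L_a = R·θ = 8.6·(97.5°·π/180) = 8.6·1.7017 = 14.63 m
c_u = 1.6·843·1.75 / (14.63·8.6) = 2360.4 / 125.86 = 18.75 kPa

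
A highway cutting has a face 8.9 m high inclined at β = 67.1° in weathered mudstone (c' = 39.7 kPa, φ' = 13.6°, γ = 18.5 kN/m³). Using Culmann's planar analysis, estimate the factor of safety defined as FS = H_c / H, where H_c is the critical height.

FS = 2.13

H_c = (4c'/γ) · sinβ cosφ' / [1 − cos(β − φ')]
    = (4·39.7/18.5) · sin67.1°·cos13.6° / [1 − cos53.5°]
    = 8.584 · 0.8954 / 0.4052 = 18.97 m
FS = H_c / H = 18.97 / 8.9 = 2.131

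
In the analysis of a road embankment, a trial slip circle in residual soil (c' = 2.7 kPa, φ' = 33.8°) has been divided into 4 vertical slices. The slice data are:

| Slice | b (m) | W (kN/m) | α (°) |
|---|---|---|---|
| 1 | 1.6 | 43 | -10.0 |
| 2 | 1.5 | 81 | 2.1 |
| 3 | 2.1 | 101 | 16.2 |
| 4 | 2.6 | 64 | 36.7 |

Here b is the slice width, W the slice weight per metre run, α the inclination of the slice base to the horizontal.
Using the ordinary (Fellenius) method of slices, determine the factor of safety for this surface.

Ordinary method of slices: FS = Σ[c'·Δl_i + (W_i cosα_i)·tanφ'] / Σ W_i sinα_i, with Δl_i = b_i / cosα_i.
Slice 1: Δl = 1.6/cos(-10.0°) = 1.625 m; N'_1 = 43·cos(-10.0°) = 42.3; c'Δl = 4.39; W sinα = -7.5
Slice 2: Δl = 1.5/cos2.1° = 1.501 m; N'_2 = 81·cos2.1° = 80.9; c'Δl = 4.05; W sinα = 3.0
Slice 3: Δl = 2.1/cos16.2° = 2.187 m; N'_3 = 101·cos16.2° = 97.0; c'Δl = 5.90; W sinα = 28.2
Slice 4: Δl = 2.6/cos36.7° = 3.243 m; N'_4 = 64·cos36.7° = 51.3; c'Δl = 8.76; W sinα = 38.2
Σc'Δl = 23.1 kN/m; ΣN' = 271.6 kN/m; ΣW sinα = 61.9 kN/m
Resisting = 23.1 + 271.6·tan33.8° = 23.1 + 181.8 = 204.9 kN/m
FS = 204.9 / 61.9 = 3.309

FS = 3.31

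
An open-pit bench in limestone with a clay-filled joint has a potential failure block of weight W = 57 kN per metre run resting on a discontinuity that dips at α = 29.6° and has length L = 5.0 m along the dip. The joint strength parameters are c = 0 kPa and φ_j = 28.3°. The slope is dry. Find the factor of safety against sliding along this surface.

Resolving the block weight along and normal to the plane and applying the Mohr–Coulomb strength on the joint:
N' = W cosα = 57·cos29.6° = 49.6 kN/m
Driving force T = W sinα = 57·sin29.6° = 28.2 kN/m
Resisting force R = c·L + N'·tanφ_j = 0·5.0 + 49.6·tan28.3° = 0.0 + 26.7 = 26.7 kN/m
FS = R / T = 26.7 / 28.2 = 0.948

FS = 0.95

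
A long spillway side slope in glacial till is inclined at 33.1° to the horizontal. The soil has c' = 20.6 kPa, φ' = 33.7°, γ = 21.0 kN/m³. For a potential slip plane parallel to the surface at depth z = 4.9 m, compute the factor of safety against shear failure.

FS = 1.46

For an infinite slope with a slip plane parallel to the surface (no pore pressure): FS = [c' + γz cos²β tanφ'] / [γz sinβ cosβ].
γz = 21.0·4.9 = 102.90 kN/m²
Numerator = 20.6 + 102.90·cos²33.1°·tan33.7° = 20.6 + 102.90·0.7018·0.6669 = 68.760 kPa
Denominator = 102.90·sin33.1°·cos33.1° = 102.90·0.5461·0.8377 = 47.075 kPa
FS = 68.760 / 47.075 = 1.461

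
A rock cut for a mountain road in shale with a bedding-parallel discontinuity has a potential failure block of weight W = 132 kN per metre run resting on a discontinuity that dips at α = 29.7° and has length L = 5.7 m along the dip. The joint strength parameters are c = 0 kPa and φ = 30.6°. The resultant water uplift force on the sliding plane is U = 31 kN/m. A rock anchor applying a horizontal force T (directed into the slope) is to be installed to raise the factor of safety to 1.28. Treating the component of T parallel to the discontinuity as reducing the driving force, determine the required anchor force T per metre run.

T = 24 kN/m

Resolving forces along and normal to the sliding plane, with the horizontal anchor force T adding T·sinα to the effective normal force and T·cosα acting up the plane against the driving force:
FS = [cL + (W cosα − U + T sinα) tanφ] / [W sinα − T cosα]
Without the anchor: N' = 83.7 kN/m, driving T_d = 65.4 kN/m, resisting R = 0·5.7 + 83.7·tan30.6° = 49.5 kN/m, FS = 0.76.
Setting FS = 1.28 and solving for T:
1.28·(65.4 − T cos29.7°) = 49.5 + T sin29.7°·tan30.6°
T·(sin29.7°·tan30.6° + 1.28·cos29.7°) = 1.28·65.4 − 49.5
T·(0.4955·0.5914 + 1.28·0.8686) = 83.7 − 49.5 = 34.2
T·1.4049 = 34.2
T = 24.4 kN/m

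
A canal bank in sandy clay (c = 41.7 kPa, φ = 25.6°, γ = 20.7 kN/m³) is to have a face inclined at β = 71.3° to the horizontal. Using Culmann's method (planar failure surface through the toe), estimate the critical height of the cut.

Culmann's analysis gives the critical failure plane at α_cr = (β + φ)/2 = (71.3 + 25.6)/2 = 48.5°, and the critical height
H_c = (4c/γ) · sinβ cosφ / [1 − cos(β − φ)]
    = (4·41.7/20.7) · sin71.3°·cos25.6° / [1 − cos(45.7°)]
    = 8.058 · 0.9472·0.9018 / [1 − 0.6984]
    = 8.058 · 0.8542 / 0.3016
    = 22.82 m

H_c = 22.82 m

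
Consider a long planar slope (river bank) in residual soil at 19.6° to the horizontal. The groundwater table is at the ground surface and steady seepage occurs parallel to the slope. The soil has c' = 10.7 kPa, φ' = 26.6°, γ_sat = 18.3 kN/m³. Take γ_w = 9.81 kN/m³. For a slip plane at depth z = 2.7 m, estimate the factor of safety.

FS = 1.34

With seepage parallel to the slope and the water table at the surface, the effective normal stress on the slip plane uses the buoyant unit weight γ' = γ_sat − γ_w while the driving shear stress uses γ_sat:
FS = [c' + γ' z cos²β tanφ'] / [γ_sat z sinβ cosβ]
γ' = 18.3 − 9.81 = 8.49 kN/m³
Numerator = 10.7 + 8.49·2.7·cos²19.6°·tan26.6° = 10.7 + 8.49·2.7·0.8875·0.5008 = 20.887 kPa
Denominator = 18.3·2.7·sin19.6°·cos19.6° = 18.3·2.7·0.3355·0.9421 = 15.614 kPa
FS = 20.887 / 15.614 = 1.338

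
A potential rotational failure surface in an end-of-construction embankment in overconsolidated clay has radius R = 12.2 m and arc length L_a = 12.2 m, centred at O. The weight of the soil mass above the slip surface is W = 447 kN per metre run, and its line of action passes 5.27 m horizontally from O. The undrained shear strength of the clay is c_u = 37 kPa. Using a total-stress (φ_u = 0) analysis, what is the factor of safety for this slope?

Taking moments about the centre O, the resisting moment is provided by the undrained shear strength acting along the arc:
M_R = c_u·L_a·R = 37·12.20·12.2 = 5507.1 kN·m/m
M_D = W·d = 447·5.27 = 2355.7 kN·m/m
FS = M_R / M_D = 5507.1 / 2355.7 = 2.338

FS = 2.34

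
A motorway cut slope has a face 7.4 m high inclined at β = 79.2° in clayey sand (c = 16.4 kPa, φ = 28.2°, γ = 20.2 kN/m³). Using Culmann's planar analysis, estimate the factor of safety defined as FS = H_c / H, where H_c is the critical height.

H_c = (4c/γ) · sinβ cosφ / [1 − cos(β − φ)]
    = (4·16.4/20.2) · sin79.2°·cos28.2° / [1 − cos51.0°]
    = 3.248 · 0.8657 / 0.3707 = 7.58 m
FS = H_c / H = 7.58 / 7.4 = 1.025

FS = 1.02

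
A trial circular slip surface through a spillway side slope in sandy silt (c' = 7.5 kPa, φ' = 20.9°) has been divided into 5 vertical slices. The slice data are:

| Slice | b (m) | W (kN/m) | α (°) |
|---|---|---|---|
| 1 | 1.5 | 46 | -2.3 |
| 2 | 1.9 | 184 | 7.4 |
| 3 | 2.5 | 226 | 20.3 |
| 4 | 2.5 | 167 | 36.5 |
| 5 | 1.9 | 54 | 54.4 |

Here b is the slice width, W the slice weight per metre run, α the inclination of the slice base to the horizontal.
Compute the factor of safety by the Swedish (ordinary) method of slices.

FS = 1.33

Ordinary method of slices: FS = Σ[c'·Δl_i + (W_i cosα_i)·tanφ'] / Σ W_i sinα_i, with Δl_i = b_i / cosα_i.
Slice 1: Δl = 1.5/cos(-2.3°) = 1.501 m; N'_1 = 46·cos(-2.3°) = 46.0; c'Δl = 11.26; W sinα = -1.8
Slice 2: Δl = 1.9/cos7.4° = 1.916 m; N'_2 = 184·cos7.4° = 182.5; c'Δl = 14.37; W sinα = 23.7
Slice 3: Δl = 2.5/cos20.3° = 2.666 m; N'_3 = 226·cos20.3° = 212.0; c'Δl = 19.99; W sinα = 78.4
Slice 4: Δl = 2.5/cos36.5° = 3.110 m; N'_4 = 167·cos36.5° = 134.2; c'Δl = 23.33; W sinα = 99.3
Slice 5: Δl = 1.9/cos54.4° = 3.264 m; N'_5 = 54·cos54.4° = 31.4; c'Δl = 24.48; W sinα = 43.9
Σc'Δl = 93.4 kN/m; ΣN' = 606.1 kN/m; ΣW sinα = 243.5 kN/m
Resisting = 93.4 + 606.1·tan20.9° = 93.4 + 231.4 = 324.9 kN/m
FS = 324.9 / 243.5 = 1.334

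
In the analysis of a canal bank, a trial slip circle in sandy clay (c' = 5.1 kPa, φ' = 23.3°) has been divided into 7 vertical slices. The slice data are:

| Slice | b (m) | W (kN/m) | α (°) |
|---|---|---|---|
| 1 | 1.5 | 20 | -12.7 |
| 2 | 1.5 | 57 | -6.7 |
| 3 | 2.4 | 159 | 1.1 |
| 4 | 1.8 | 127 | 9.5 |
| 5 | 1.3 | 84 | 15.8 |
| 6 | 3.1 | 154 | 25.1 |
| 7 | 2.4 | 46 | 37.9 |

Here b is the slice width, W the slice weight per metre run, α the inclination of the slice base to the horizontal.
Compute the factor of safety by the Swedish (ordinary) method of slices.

FS = 2.65

Ordinary method of slices: FS = Σ[c'·Δl_i + (W_i cosα_i)·tanφ'] / Σ W_i sinα_i, with Δl_i = b_i / cosα_i.
Slice 1: Δl = 1.5/cos(-12.7°) = 1.538 m; N'_1 = 20·cos(-12.7°) = 19.5; c'Δl = 7.84; W sinα = -4.4
Slice 2: Δl = 1.5/cos(-6.7°) = 1.510 m; N'_2 = 57·cos(-6.7°) = 56.6; c'Δl = 7.70; W sinα = -6.7
Slice 3: Δl = 2.4/cos1.1° = 2.400 m; N'_3 = 159·cos1.1° = 159.0; c'Δl = 12.24; W sinα = 3.1
Slice 4: Δl = 1.8/cos9.5° = 1.825 m; N'_4 = 127·cos9.5° = 125.3; c'Δl = 9.31; W sinα = 21.0
Slice 5: Δl = 1.3/cos15.8° = 1.351 m; N'_5 = 84·cos15.8° = 80.8; c'Δl = 6.89; W sinα = 22.9
Slice 6: Δl = 3.1/cos25.1° = 3.423 m; N'_6 = 154·cos25.1° = 139.5; c'Δl = 17.46; W sinα = 65.3
Slice 7: Δl = 2.4/cos37.9° = 3.042 m; N'_7 = 46·cos37.9° = 36.3; c'Δl = 15.51; W sinα = 28.3
Σc'Δl = 77.0 kN/m; ΣN' = 616.9 kN/m; ΣW sinα = 129.4 kN/m
Resisting = 77.0 + 616.9·tan23.3° = 77.0 + 265.7 = 342.6 kN/m
FS = 342.6 / 129.4 = 2.648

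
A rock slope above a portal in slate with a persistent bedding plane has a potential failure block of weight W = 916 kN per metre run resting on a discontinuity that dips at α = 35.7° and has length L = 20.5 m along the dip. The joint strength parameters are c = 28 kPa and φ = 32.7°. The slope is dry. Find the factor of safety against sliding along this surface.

Resolving the block weight along and normal to the plane and applying the Mohr–Coulomb strength on the joint:
N' = W cosα = 916·cos35.7° = 743.9 kN/m
Driving force T = W sinα = 916·sin35.7° = 534.5 kN/m
Resisting force R = c·L + N'·tanφ = 28·20.5 + 743.9·tan32.7° = 574.0 + 477.6 = 1051.6 kN/m
FS = R / T = 1051.6 / 534.5 = 1.967

FS = 1.97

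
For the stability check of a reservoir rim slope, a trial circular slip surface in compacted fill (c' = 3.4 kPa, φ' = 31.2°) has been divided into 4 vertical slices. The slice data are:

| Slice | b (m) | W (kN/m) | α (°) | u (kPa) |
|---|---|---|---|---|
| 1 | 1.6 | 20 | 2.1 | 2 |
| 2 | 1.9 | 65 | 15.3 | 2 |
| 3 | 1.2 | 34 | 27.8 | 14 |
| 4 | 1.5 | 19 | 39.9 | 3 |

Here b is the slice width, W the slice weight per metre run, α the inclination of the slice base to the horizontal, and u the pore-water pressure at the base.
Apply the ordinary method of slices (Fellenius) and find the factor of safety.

FS = 1.77

Ordinary method of slices: FS = Σ[c'·Δl_i + (W_i cosα_i − u_i·Δl_i)·tanφ'] / Σ W_i sinα_i, with Δl_i = b_i / cosα_i.
Slice 1: Δl = 1.6/cos2.1° = 1.601 m; N'_1 = 20·cos2.1° − 2·1.601 = 16.8; c'Δl = 5.44; W sinα = 0.7
Slice 2: Δl = 1.9/cos15.3° = 1.970 m; N'_2 = 65·cos15.3° − 2·1.970 = 58.8; c'Δl = 6.70; W sinα = 17.2
Slice 3: Δl = 1.2/cos27.8° = 1.357 m; N'_3 = 34·cos27.8° − 14·1.357 = 11.1; c'Δl = 4.61; W sinα = 15.9
Slice 4: Δl = 1.5/cos39.9° = 1.955 m; N'_4 = 19·cos39.9° − 3·1.955 = 8.7; c'Δl = 6.65; W sinα = 12.2
Σc'Δl = 23.4 kN/m; ΣN' = 95.3 kN/m; ΣW sinα = 45.9 kN/m
Resisting = 23.4 + 95.3·tan31.2° = 23.4 + 57.7 = 81.1 kN/m
FS = 81.1 / 45.9 = 1.767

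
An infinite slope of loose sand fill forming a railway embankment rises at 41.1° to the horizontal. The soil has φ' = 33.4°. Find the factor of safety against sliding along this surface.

FS = 0.76

For a dry cohesionless infinite slope the factor of safety is FS = tanφ' / tanβ.
FS = tan33.4° / tan41.1° = 0.6594 / 0.8724 = 0.756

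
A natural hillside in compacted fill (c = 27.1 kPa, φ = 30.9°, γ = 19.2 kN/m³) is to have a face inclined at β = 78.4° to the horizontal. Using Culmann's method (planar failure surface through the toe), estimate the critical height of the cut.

H_c = 14.63 m

Culmann's analysis gives the critical failure plane at α_cr = (β + φ)/2 = (78.4 + 30.9)/2 = 54.7°, and the critical height
H_c = (4c/γ) · sinβ cosφ / [1 − cos(β − φ)]
    = (4·27.1/19.2) · sin78.4°·cos30.9° / [1 − cos(47.5°)]
    = 5.646 · 0.9796·0.8581 / [1 − 0.6756]
    = 5.646 · 0.8405 / 0.3244
    = 14.63 m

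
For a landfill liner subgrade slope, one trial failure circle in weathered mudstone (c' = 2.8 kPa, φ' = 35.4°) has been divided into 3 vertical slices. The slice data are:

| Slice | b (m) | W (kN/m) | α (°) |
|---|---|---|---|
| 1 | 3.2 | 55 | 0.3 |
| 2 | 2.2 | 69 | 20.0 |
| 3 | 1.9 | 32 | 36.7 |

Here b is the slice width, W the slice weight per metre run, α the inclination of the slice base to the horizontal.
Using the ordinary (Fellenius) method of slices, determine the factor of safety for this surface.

Ordinary method of slices: FS = Σ[c'·Δl_i + (W_i cosα_i)·tanφ'] / Σ W_i sinα_i, with Δl_i = b_i / cosα_i.
Slice 1: Δl = 3.2/cos0.3° = 3.200 m; N'_1 = 55·cos0.3° = 55.0; c'Δl = 8.96; W sinα = 0.3
Slice 2: Δl = 2.2/cos20.0° = 2.341 m; N'_2 = 69·cos20.0° = 64.8; c'Δl = 6.56; W sinα = 23.6
Slice 3: Δl = 1.9/cos36.7° = 2.370 m; N'_3 = 32·cos36.7° = 25.7; c'Δl = 6.64; W sinα = 19.1
Σc'Δl = 22.2 kN/m; ΣN' = 145.5 kN/m; ΣW sinα = 43.0 kN/m
Resisting = 22.2 + 145.5·tan35.4° = 22.2 + 103.4 = 125.5 kN/m
FS = 125.5 / 43.0 = 2.919

FS = 2.92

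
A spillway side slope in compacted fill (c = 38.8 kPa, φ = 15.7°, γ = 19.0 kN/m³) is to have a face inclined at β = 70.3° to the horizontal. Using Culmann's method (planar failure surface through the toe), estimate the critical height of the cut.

Culmann's analysis gives the critical failure plane at α_cr = (β + φ)/2 = (70.3 + 15.7)/2 = 43.0°, and the critical height
H_c = (4c/γ) · sinβ cosφ / [1 − cos(β − φ)]
    = (4·38.8/19.0) · sin70.3°·cos15.7° / [1 − cos(54.6°)]
    = 8.168 · 0.9415·0.9627 / [1 − 0.5793]
    = 8.168 · 0.9063 / 0.4207
    = 17.60 m

H_c = 17.60 m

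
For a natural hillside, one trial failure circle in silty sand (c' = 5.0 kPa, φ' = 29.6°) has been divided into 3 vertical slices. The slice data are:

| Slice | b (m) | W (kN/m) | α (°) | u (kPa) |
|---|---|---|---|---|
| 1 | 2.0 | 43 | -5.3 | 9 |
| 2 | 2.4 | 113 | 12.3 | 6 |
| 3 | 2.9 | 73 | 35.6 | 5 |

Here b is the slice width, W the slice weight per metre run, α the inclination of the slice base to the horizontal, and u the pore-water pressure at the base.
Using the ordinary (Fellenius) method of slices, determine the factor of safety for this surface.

Ordinary method of slices: FS = Σ[c'·Δl_i + (W_i cosα_i − u_i·Δl_i)·tanφ'] / Σ W_i sinα_i, with Δl_i = b_i / cosα_i.
Slice 1: Δl = 2.0/cos(-5.3°) = 2.009 m; N'_1 = 43·cos(-5.3°) − 9·2.009 = 24.7; c'Δl = 10.04; W sinα = -4.0
Slice 2: Δl = 2.4/cos12.3° = 2.456 m; N'_2 = 113·cos12.3° − 6·2.456 = 95.7; c'Δl = 12.28; W sinα = 24.1
Slice 3: Δl = 2.9/cos35.6° = 3.567 m; N'_3 = 73·cos35.6° − 5·3.567 = 41.5; c'Δl = 17.83; W sinα = 42.5
Σc'Δl = 40.2 kN/m; ΣN' = 161.9 kN/m; ΣW sinα = 62.6 kN/m
Resisting = 40.2 + 161.9·tan29.6° = 40.2 + 92.0 = 132.1 kN/m
FS = 132.1 / 62.6 = 2.111

FS = 2.11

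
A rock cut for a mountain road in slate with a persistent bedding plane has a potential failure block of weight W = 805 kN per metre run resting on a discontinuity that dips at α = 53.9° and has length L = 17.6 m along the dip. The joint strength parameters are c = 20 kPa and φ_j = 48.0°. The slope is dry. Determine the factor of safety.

FS = 1.35

Resolving the block weight along and normal to the plane and applying the Mohr–Coulomb strength on the joint:
N' = W cosα = 805·cos53.9° = 474.3 kN/m
Driving force T = W sinα = 805·sin53.9° = 650.4 kN/m
Resisting force R = c·L + N'·tanφ_j = 20·17.6 + 474.3·tan48.0° = 352.0 + 526.8 = 878.8 kN/m
FS = R / T = 878.8 / 650.4 = 1.351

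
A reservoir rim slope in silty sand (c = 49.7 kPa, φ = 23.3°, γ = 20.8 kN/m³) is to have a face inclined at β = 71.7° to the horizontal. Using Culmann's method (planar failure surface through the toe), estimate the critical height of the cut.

H_c = 24.80 m

Culmann's analysis gives the critical failure plane at α_cr = (β + φ)/2 = (71.7 + 23.3)/2 = 47.5°, and the critical height
H_c = (4c/γ) · sinβ cosφ / [1 − cos(β − φ)]
    = (4·49.7/20.8) · sin71.7°·cos23.3° / [1 − cos(48.4°)]
    = 9.558 · 0.9494·0.9184 / [1 − 0.6639]
    = 9.558 · 0.8720 / 0.3361
    = 24.80 m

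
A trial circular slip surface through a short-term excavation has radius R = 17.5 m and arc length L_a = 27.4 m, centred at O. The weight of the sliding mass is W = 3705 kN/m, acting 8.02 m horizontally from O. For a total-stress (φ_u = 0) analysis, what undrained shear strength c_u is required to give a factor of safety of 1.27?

c_u = 78.7 kPa

FS = c_u·L_a·R / (W·d), so c_u = FS·W·d / (L_a·R).
c_u = 1.27·3705·8.02 / (27.40·17.5) = 37736.9 / 479.50 = 78.70 kPa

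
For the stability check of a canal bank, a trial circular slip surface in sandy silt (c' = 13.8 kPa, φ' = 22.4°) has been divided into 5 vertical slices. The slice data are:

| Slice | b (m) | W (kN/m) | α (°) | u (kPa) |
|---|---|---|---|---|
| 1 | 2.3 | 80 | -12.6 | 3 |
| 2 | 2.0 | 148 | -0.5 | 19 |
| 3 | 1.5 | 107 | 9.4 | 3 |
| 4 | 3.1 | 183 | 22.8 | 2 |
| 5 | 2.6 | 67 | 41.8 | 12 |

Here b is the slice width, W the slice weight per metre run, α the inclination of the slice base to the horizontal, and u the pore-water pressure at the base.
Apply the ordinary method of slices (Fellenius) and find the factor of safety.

FS = 3.17

Ordinary method of slices: FS = Σ[c'·Δl_i + (W_i cosα_i − u_i·Δl_i)·tanφ'] / Σ W_i sinα_i, with Δl_i = b_i / cosα_i.
Slice 1: Δl = 2.3/cos(-12.6°) = 2.357 m; N'_1 = 80·cos(-12.6°) − 3·2.357 = 71.0; c'Δl = 32.52; W sinα = -17.5
Slice 2: Δl = 2.0/cos(-0.5°) = 2.000 m; N'_2 = 148·cos(-0.5°) − 19·2.000 = 110.0; c'Δl = 27.60; W sinα = -1.3
Slice 3: Δl = 1.5/cos9.4° = 1.520 m; N'_3 = 107·cos9.4° − 3·1.520 = 101.0; c'Δl = 20.98; W sinα = 17.5
Slice 4: Δl = 3.1/cos22.8° = 3.363 m; N'_4 = 183·cos22.8° − 2·3.363 = 162.0; c'Δl = 46.41; W sinα = 70.9
Slice 5: Δl = 2.6/cos41.8° = 3.488 m; N'_5 = 67·cos41.8° − 12·3.488 = 8.1; c'Δl = 48.13; W sinα = 44.7
Σc'Δl = 175.6 kN/m; ΣN' = 452.1 kN/m; ΣW sinα = 114.3 kN/m
Resisting = 175.6 + 452.1·tan22.4° = 175.6 + 186.3 = 362.0 kN/m
FS = 362.0 / 114.3 = 3.167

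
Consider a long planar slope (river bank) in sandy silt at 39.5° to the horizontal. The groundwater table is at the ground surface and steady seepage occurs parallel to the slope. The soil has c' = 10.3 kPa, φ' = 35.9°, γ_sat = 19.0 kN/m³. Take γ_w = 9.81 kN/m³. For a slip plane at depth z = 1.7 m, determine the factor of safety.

With seepage parallel to the slope and the water table at the surface, the effective normal stress on the slip plane uses the buoyant unit weight γ' = γ_sat − γ_w while the driving shear stress uses γ_sat:
FS = [c' + γ' z cos²β tanφ'] / [γ_sat z sinβ cosβ]
γ' = 19.0 − 9.81 = 9.19 kN/m³
Numerator = 10.3 + 9.19·1.7·cos²39.5°·tan35.9° = 10.3 + 9.19·1.7·0.5954·0.7239 = 17.034 kPa
Denominator = 19.0·1.7·sin39.5°·cos39.5° = 19.0·1.7·0.6361·0.7716 = 15.853 kPa
FS = 17.034 / 15.853 = 1.074

FS = 1.07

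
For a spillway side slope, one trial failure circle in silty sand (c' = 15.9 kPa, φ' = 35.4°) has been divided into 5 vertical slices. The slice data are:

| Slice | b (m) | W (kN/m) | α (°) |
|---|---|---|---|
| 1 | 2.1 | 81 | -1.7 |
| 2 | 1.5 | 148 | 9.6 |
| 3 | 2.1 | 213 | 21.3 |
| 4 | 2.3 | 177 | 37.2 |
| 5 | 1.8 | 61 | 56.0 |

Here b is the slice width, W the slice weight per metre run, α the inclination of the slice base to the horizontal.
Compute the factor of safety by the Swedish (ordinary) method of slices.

Ordinary method of slices: FS = Σ[c'·Δl_i + (W_i cosα_i)·tanφ'] / Σ W_i sinα_i, with Δl_i = b_i / cosα_i.
Slice 1: Δl = 2.1/cos(-1.7°) = 2.101 m; N'_1 = 81·cos(-1.7°) = 81.0; c'Δl = 33.40; W sinα = -2.4
Slice 2: Δl = 1.5/cos9.6° = 1.521 m; N'_2 = 148·cos9.6° = 145.9; c'Δl = 24.19; W sinα = 24.7
Slice 3: Δl = 2.1/cos21.3° = 2.254 m; N'_3 = 213·cos21.3° = 198.5; c'Δl = 35.84; W sinα = 77.4
Slice 4: Δl = 2.3/cos37.2° = 2.888 m; N'_4 = 177·cos37.2° = 141.0; c'Δl = 45.91; W sinα = 107.0
Slice 5: Δl = 1.8/cos56.0° = 3.219 m; N'_5 = 61·cos56.0° = 34.1; c'Δl = 51.18; W sinα = 50.6
Σc'Δl = 190.5 kN/m; ΣN' = 600.4 kN/m; ΣW sinα = 257.2 kN/m
Resisting = 190.5 + 600.4·tan35.4° = 190.5 + 426.7 = 617.2 kN/m
FS = 617.2 / 257.2 = 2.399

FS = 2.40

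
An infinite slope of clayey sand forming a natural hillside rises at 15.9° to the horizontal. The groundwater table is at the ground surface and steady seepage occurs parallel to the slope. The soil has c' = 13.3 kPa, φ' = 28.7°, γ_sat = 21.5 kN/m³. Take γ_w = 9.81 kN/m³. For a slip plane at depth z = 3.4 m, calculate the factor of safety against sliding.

With seepage parallel to the slope and the water table at the surface, the effective normal stress on the slip plane uses the buoyant unit weight γ' = γ_sat − γ_w while the driving shear stress uses γ_sat:
FS = [c' + γ' z cos²β tanφ'] / [γ_sat z sinβ cosβ]
γ' = 21.5 − 9.81 = 11.69 kN/m³
Numerator = 13.3 + 11.69·3.4·cos²15.9°·tan28.7° = 13.3 + 11.69·3.4·0.9249·0.5475 = 33.427 kPa
Denominator = 21.5·3.4·sin15.9°·cos15.9° = 21.5·3.4·0.2740·0.9617 = 19.260 kPa
FS = 33.427 / 19.260 = 1.736

FS = 1.74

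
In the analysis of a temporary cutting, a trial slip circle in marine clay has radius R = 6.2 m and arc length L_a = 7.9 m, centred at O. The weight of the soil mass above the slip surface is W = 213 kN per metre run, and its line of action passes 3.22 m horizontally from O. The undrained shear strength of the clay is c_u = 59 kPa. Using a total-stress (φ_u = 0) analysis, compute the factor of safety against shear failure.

FS = 4.21

Taking moments about the centre O, the resisting moment is provided by the undrained shear strength acting along the arc:
M_R = c_u·L_a·R = 59·7.90·6.2 = 2889.8 kN·m/m
M_D = W·d = 213·3.22 = 685.9 kN·m/m
FS = M_R / M_D = 2889.8 / 685.9 = 4.213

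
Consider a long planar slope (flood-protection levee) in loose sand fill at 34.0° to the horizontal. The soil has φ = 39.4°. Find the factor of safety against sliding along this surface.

FS = 1.22

For a dry cohesionless infinite slope the factor of safety is FS = tanφ / tanβ.
FS = tan39.4° / tan34.0° = 0.8214 / 0.6745 = 1.218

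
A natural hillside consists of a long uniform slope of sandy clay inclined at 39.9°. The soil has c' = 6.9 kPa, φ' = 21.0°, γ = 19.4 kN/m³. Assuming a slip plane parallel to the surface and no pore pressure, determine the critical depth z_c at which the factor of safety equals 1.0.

z_c = 1.34 m

Setting FS = 1.00 in FS = [c' + γz cos²β tanφ'] / [γz sinβ cosβ] and solving for z:
z = c' / [γ cosβ (FS·sinβ − cosβ·tanφ')]
  = 6.9 / [19.4·cos39.9°·(1.00·sin39.9° − cos39.9°·tan21.0°)]
  = 6.9 / [19.4·0.7672·(1.00·0.6414 − 0.7672·0.3839)]
  = 6.9 / 5.1638 = 1.336 m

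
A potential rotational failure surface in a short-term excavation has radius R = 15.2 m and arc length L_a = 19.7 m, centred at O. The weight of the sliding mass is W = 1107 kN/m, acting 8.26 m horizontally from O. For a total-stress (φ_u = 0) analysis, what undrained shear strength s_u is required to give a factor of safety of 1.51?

s_u = 46.1 kPa

FS = s_u·L_a·R / (W·d), so s_u = FS·W·d / (L_a·R).
s_u = 1.51·1107·8.26 / (19.70·15.2) = 13807.2 / 299.44 = 46.11 kPa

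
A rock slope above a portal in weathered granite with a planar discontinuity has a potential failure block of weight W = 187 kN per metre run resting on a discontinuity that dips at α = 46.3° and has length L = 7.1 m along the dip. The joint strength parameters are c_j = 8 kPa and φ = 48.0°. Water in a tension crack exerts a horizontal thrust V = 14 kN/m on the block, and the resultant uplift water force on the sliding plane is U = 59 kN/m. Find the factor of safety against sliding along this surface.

Resolving the block weight along and normal to the plane and applying the Mohr–Coulomb strength on the joint:
N' = W cosα − U − V sinα = 187·cos46.3° − 59 − 14·sin46.3° = 60.1 kN/m
Driving force T = W sinα + V cosα = 187·sin46.3° + 14·cos46.3° = 144.9 kN/m
Resisting force R = c_j·L + N'·tanφ = 8·7.1 + 60.1·tan48.0° = 56.8 + 66.7 = 123.5 kN/m
FS = R / T = 123.5 / 144.9 = 0.853

FS = 0.85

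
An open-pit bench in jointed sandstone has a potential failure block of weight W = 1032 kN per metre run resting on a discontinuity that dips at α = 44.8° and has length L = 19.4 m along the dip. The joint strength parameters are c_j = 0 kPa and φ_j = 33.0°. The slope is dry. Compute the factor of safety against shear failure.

Resolving the block weight along and normal to the plane and applying the Mohr–Coulomb strength on the joint:
N' = W cosα = 1032·cos44.8° = 732.3 kN/m
Driving force T = W sinα = 1032·sin44.8° = 727.2 kN/m
Resisting force R = c_j·L + N'·tanφ_j = 0·19.4 + 732.3·tan33.0° = 0.0 + 475.5 = 475.5 kN/m
FS = R / T = 475.5 / 727.2 = 0.654

FS = 0.65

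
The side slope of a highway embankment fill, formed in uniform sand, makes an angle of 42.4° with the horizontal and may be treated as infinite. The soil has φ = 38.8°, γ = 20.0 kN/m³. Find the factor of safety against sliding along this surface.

FS = 0.88

For a dry cohesionless infinite slope the factor of safety is FS = tanφ / tanβ.
FS = tan38.8° / tan42.4° = 0.8040 / 0.9131 = 0.881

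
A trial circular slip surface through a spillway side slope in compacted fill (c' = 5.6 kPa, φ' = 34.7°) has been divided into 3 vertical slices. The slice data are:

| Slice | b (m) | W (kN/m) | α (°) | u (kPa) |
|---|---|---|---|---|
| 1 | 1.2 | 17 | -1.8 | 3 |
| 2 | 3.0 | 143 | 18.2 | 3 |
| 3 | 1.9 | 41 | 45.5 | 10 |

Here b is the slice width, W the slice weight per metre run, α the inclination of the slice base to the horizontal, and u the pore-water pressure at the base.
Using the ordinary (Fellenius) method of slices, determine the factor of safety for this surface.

Ordinary method of slices: FS = Σ[c'·Δl_i + (W_i cosα_i − u_i·Δl_i)·tanφ'] / Σ W_i sinα_i, with Δl_i = b_i / cosα_i.
Slice 1: Δl = 1.2/cos(-1.8°) = 1.201 m; N'_1 = 17·cos(-1.8°) − 3·1.201 = 13.4; c'Δl = 6.72; W sinα = -0.5
Slice 2: Δl = 3.0/cos18.2° = 3.158 m; N'_2 = 143·cos18.2° − 3·3.158 = 126.4; c'Δl = 17.68; W sinα = 44.7
Slice 3: Δl = 1.9/cos45.5° = 2.711 m; N'_3 = 41·cos45.5° − 10·2.711 = 1.6; c'Δl = 15.18; W sinα = 29.2
Σc'Δl = 39.6 kN/m; ΣN' = 141.4 kN/m; ΣW sinα = 73.4 kN/m
Resisting = 39.6 + 141.4·tan34.7° = 39.6 + 97.9 = 137.5 kN/m
FS = 137.5 / 73.4 = 1.874

FS = 1.87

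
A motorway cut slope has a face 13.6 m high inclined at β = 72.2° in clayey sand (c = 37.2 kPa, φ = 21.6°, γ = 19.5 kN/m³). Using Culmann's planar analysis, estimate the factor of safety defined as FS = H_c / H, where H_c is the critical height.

H_c = (4c/γ) · sinβ cosφ / [1 − cos(β − φ)]
    = (4·37.2/19.5) · sin72.2°·cos21.6° / [1 − cos50.6°]
    = 7.631 · 0.8853 / 0.3653 = 18.49 m
FS = H_c / H = 18.49 / 13.6 = 1.360

FS = 1.36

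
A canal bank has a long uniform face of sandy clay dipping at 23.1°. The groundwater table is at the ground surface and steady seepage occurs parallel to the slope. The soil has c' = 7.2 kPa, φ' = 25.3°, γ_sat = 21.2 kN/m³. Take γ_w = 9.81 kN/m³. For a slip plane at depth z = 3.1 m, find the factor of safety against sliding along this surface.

FS = 0.90

With seepage parallel to the slope and the water table at the surface, the effective normal stress on the slip plane uses the buoyant unit weight γ' = γ_sat − γ_w while the driving shear stress uses γ_sat:
FS = [c' + γ' z cos²β tanφ'] / [γ_sat z sinβ cosβ]
γ' = 21.2 − 9.81 = 11.39 kN/m³
Numerator = 7.2 + 11.39·3.1·cos²23.1°·tan25.3° = 7.2 + 11.39·3.1·0.8461·0.4727 = 21.321 kPa
Denominator = 21.2·3.1·sin23.1°·cos23.1° = 21.2·3.1·0.3923·0.9198 = 23.717 kPa
FS = 21.321 / 23.717 = 0.899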